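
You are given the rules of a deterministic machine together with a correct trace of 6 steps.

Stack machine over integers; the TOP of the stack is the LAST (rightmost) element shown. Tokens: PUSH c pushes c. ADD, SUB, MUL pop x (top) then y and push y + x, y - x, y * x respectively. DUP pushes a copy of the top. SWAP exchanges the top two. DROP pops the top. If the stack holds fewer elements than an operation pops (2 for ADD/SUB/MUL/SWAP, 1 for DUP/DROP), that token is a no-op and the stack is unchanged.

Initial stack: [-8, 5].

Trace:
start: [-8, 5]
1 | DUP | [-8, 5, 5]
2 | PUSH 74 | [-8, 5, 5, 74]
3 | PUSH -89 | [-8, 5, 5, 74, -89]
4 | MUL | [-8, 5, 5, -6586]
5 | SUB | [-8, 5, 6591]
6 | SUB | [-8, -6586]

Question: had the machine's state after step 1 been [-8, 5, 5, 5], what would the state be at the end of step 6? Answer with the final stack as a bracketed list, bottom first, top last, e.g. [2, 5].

state after step 1 := [-8, 5, 5, 5]
2 | PUSH 74 | [-8, 5, 5, 5, 74]
3 | PUSH -89 | [-8, 5, 5, 5, 74, -89]
4 | MUL | [-8, 5, 5, 5, -6586]
5 | SUB | [-8, 5, 5, 6591]
6 | SUB | [-8, 5, -6586]

[-8, 5, -6586]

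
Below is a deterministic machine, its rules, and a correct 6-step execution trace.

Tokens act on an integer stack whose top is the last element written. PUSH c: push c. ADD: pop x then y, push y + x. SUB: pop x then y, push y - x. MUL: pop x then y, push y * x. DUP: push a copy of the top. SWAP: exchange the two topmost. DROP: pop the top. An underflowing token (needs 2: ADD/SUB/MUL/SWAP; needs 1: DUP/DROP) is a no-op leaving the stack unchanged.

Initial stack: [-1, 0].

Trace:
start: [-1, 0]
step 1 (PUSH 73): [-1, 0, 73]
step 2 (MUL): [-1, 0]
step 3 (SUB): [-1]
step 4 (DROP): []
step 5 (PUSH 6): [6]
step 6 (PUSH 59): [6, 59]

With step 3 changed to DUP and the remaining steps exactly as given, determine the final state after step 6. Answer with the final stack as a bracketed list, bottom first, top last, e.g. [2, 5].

[-1, 0, 6, 59]

(re-executing from step 3 with the substitution; state before step 3: [-1, 0])
step 3 (DUP): [-1, 0, 0]
step 4 (DROP): [-1, 0]
step 5 (PUSH 6): [-1, 0, 6]
step 6 (PUSH 59): [-1, 0, 6, 59]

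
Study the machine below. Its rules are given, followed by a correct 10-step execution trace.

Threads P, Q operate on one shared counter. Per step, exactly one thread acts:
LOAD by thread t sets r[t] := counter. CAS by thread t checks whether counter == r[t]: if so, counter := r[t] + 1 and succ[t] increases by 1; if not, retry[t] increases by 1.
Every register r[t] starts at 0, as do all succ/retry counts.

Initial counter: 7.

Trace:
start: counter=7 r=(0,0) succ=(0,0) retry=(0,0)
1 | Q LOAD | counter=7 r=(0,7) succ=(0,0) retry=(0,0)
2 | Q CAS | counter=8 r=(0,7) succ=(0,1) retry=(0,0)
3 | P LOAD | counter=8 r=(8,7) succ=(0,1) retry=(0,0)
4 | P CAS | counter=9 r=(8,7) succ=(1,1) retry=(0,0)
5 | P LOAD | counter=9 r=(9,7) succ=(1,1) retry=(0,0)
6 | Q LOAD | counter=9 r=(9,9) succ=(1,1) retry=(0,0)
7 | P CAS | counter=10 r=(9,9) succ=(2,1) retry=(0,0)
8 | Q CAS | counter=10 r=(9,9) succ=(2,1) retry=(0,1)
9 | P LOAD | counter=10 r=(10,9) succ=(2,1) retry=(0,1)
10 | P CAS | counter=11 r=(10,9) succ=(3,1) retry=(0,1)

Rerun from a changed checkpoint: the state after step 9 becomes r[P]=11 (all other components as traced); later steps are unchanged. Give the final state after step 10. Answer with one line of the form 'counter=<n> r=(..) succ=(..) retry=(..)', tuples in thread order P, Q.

state after step 9 := counter=10 r=(11,9) succ=(2,1) retry=(0,1)
10 | P CAS | counter=10 r=(11,9) succ=(2,1) retry=(1,1)

counter=10 r=(11,9) succ=(2,1) retry=(1,1)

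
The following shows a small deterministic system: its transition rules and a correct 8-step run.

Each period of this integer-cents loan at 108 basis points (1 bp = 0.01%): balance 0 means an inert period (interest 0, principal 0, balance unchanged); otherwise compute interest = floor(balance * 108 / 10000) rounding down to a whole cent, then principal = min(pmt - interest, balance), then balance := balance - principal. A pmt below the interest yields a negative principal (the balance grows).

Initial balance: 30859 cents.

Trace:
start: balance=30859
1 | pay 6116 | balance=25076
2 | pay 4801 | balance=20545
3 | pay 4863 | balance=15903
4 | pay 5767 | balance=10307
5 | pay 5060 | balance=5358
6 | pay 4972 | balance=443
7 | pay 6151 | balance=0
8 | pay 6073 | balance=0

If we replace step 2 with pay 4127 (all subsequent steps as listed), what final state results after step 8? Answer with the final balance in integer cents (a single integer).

0

(re-executing from step 2 with the substitution; state before step 2: balance=25076)
2 | pay 4127 | balance=21219
3 | pay 4863 | balance=16585
4 | pay 5767 | balance=10997
5 | pay 5060 | balance=6055
6 | pay 4972 | balance=1148
7 | pay 6151 | balance=0
8 | pay 6073 | balance=0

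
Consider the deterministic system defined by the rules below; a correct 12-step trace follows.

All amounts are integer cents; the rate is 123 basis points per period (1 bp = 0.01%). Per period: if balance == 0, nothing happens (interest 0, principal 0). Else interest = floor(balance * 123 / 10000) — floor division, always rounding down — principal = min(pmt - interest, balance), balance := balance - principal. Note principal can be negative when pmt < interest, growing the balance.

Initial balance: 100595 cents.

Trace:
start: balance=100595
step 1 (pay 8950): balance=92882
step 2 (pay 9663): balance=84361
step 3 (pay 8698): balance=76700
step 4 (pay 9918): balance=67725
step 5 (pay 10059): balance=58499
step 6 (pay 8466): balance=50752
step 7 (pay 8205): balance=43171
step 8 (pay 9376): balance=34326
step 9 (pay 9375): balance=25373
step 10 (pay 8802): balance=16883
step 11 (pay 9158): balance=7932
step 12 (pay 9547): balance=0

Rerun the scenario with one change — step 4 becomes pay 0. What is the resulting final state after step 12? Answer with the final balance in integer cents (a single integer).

9418

(re-executing from step 4 with the substitution; state before step 4: balance=76700)
step 4 (pay 0): balance=77643
step 5 (pay 10059): balance=68539
step 6 (pay 8466): balance=60916
step 7 (pay 8205): balance=53460
step 8 (pay 9376): balance=44741
step 9 (pay 9375): balance=35916
step 10 (pay 8802): balance=27555
step 11 (pay 9158): balance=18735
step 12 (pay 9547): balance=9418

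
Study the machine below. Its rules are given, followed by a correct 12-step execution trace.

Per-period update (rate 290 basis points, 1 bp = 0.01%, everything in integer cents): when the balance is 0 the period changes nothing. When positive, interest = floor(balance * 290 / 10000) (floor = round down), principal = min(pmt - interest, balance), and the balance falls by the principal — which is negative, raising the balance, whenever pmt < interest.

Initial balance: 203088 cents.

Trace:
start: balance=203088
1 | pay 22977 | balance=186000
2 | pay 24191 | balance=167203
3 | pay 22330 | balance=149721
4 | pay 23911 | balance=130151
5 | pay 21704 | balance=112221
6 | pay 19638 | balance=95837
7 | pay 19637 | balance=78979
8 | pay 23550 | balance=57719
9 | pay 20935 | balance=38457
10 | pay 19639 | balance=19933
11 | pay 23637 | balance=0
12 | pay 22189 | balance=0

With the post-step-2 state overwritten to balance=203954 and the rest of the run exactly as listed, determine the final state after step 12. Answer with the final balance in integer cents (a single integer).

23506

state after step 2 := balance=203954
3 | pay 22330 | balance=187538
4 | pay 23911 | balance=169065
5 | pay 21704 | balance=152263
6 | pay 19638 | balance=137040
7 | pay 19637 | balance=121377
8 | pay 23550 | balance=101346
9 | pay 20935 | balance=83350
10 | pay 19639 | balance=66128
11 | pay 23637 | balance=44408
12 | pay 22189 | balance=23506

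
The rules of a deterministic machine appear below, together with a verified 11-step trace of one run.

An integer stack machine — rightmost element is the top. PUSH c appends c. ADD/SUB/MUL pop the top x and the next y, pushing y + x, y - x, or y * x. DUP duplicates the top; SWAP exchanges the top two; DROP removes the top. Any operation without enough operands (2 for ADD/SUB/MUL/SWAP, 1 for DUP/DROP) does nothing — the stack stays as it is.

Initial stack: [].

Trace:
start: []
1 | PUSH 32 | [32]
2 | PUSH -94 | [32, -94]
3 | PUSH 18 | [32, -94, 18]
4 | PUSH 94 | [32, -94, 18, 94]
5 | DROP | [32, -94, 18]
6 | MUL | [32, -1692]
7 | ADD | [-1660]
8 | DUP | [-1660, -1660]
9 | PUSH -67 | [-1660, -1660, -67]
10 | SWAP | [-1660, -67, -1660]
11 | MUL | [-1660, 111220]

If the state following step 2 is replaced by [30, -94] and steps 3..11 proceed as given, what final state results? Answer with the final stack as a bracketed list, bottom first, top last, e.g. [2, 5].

[-1662, 111354]

state after step 2 := [30, -94]
3 | PUSH 18 | [30, -94, 18]
4 | PUSH 94 | [30, -94, 18, 94]
5 | DROP | [30, -94, 18]
6 | MUL | [30, -1692]
7 | ADD | [-1662]
8 | DUP | [-1662, -1662]
9 | PUSH -67 | [-1662, -1662, -67]
10 | SWAP | [-1662, -67, -1662]
11 | MUL | [-1662, 111354]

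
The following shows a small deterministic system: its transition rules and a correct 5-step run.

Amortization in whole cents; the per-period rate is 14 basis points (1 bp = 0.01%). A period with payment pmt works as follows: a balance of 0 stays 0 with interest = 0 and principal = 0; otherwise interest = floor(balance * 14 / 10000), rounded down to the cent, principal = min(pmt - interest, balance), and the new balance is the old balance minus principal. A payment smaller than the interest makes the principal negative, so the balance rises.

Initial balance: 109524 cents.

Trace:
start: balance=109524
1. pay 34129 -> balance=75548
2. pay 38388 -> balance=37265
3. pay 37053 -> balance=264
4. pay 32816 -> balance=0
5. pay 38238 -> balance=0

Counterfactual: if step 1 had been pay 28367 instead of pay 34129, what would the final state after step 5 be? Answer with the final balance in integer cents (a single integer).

0

(re-executing from step 1 with the substitution; state before step 1: balance=109524)
1. pay 28367 -> balance=81310
2. pay 38388 -> balance=43035
3. pay 37053 -> balance=6042
4. pay 32816 -> balance=0
5. pay 38238 -> balance=0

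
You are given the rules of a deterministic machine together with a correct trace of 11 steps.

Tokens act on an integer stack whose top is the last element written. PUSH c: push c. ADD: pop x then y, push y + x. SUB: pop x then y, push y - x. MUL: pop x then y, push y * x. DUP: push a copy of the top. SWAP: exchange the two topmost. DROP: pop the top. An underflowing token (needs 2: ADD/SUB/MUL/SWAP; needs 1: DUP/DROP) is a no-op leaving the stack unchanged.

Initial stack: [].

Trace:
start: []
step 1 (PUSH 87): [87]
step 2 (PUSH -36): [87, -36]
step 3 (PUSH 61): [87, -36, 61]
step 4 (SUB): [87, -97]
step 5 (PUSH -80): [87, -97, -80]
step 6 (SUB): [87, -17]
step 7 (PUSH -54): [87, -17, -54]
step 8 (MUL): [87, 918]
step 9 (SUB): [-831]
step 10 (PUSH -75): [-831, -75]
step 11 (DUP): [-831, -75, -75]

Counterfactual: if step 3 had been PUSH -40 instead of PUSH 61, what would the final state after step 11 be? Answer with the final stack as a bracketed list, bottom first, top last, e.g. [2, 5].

(re-executing from step 3 with the substitution; state before step 3: [87, -36])
step 3 (PUSH -40): [87, -36, -40]
step 4 (SUB): [87, 4]
step 5 (PUSH -80): [87, 4, -80]
step 6 (SUB): [87, 84]
step 7 (PUSH -54): [87, 84, -54]
step 8 (MUL): [87, -4536]
step 9 (SUB): [4623]
step 10 (PUSH -75): [4623, -75]
step 11 (DUP): [4623, -75, -75]

[4623, -75, -75]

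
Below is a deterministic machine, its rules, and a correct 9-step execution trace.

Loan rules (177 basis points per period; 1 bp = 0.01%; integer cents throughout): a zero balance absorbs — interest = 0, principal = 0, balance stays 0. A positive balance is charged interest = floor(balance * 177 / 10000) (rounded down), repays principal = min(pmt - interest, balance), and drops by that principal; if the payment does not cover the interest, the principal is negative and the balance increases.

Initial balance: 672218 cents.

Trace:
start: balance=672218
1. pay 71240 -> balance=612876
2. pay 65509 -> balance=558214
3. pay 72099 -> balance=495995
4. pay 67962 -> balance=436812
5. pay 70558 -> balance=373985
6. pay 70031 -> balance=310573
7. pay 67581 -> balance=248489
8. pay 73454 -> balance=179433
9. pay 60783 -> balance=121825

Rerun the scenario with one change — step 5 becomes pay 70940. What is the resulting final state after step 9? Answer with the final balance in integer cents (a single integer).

121415

(re-executing from step 5 with the substitution; state before step 5: balance=436812)
5. pay 70940 -> balance=373603
6. pay 70031 -> balance=310184
7. pay 67581 -> balance=248093
8. pay 73454 -> balance=179030
9. pay 60783 -> balance=121415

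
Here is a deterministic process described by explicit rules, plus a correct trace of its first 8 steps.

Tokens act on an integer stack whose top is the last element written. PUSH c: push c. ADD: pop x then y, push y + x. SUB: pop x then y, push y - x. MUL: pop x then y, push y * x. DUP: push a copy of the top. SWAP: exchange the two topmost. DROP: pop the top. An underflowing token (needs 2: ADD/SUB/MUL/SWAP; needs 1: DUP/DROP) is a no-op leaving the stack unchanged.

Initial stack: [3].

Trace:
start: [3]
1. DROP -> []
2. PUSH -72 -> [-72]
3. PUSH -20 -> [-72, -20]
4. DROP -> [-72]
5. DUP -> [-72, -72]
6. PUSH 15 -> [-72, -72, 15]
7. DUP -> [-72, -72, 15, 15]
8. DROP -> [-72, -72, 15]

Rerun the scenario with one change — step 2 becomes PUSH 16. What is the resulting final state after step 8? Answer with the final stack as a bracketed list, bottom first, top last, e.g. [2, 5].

(re-executing from step 2 with the substitution; state before step 2: [])
2. PUSH 16 -> [16]
3. PUSH -20 -> [16, -20]
4. DROP -> [16]
5. DUP -> [16, 16]
6. PUSH 15 -> [16, 16, 15]
7. DUP -> [16, 16, 15, 15]
8. DROP -> [16, 16, 15]

[16, 16, 15]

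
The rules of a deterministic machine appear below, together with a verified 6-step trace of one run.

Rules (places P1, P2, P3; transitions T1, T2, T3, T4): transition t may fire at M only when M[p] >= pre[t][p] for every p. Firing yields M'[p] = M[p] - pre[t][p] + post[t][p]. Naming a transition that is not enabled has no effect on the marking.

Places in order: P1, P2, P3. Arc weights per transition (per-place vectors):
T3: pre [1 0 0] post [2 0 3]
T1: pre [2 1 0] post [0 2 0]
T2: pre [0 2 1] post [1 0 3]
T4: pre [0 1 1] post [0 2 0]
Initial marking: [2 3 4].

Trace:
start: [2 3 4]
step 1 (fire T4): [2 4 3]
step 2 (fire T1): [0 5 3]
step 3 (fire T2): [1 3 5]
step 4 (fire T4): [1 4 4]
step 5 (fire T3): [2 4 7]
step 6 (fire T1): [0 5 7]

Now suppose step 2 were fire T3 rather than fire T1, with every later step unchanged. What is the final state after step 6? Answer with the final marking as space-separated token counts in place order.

3 4 10

(re-executing from step 2 with the substitution; state before step 2: [2 4 3])
step 2 (fire T3): [3 4 6]
step 3 (fire T2): [4 2 8]
step 4 (fire T4): [4 3 7]
step 5 (fire T3): [5 3 10]
step 6 (fire T1): [3 4 10]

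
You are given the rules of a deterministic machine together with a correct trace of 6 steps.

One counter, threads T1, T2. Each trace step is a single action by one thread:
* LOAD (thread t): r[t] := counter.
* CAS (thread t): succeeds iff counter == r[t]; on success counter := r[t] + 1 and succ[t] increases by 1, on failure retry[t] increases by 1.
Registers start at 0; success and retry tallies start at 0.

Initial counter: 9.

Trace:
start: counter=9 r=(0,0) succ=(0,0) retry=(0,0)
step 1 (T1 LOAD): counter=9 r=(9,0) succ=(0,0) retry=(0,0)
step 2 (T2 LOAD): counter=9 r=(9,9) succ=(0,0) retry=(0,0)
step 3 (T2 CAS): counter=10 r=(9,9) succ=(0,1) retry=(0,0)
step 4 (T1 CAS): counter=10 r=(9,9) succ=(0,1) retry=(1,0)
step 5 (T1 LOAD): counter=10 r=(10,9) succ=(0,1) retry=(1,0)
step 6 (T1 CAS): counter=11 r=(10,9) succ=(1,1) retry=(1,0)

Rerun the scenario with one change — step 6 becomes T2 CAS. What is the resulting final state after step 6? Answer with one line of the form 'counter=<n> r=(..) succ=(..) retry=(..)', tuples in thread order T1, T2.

counter=10 r=(10,9) succ=(0,1) retry=(1,1)

(re-executing from step 6 with the substitution; state before step 6: counter=10 r=(10,9) succ=(0,1) retry=(1,0))
step 6 (T2 CAS): counter=10 r=(10,9) succ=(0,1) retry=(1,1)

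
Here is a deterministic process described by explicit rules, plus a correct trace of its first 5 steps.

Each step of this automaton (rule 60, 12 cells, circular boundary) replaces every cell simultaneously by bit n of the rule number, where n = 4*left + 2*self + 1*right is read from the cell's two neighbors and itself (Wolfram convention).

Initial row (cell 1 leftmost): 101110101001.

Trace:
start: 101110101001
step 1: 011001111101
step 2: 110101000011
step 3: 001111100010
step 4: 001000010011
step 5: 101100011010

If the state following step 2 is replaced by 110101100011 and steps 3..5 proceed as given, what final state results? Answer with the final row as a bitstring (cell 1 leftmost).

101100100110

state after step 2 := 110101100011
step 3: 001111010010
step 4: 001000111011
step 5: 101100100110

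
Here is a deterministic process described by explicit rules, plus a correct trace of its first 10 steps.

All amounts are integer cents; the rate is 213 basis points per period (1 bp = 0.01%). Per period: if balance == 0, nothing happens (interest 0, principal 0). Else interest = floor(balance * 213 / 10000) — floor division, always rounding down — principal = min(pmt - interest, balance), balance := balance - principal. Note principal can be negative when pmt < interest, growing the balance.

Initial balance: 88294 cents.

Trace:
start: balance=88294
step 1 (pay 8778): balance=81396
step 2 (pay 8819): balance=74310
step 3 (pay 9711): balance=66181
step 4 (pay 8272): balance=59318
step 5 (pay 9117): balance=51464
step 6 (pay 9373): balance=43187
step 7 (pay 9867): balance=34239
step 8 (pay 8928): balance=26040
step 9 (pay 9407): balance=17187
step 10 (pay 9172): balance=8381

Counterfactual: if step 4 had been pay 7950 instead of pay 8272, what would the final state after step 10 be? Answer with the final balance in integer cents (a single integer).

8747

(re-executing from step 4 with the substitution; state before step 4: balance=66181)
step 4 (pay 7950): balance=59640
step 5 (pay 9117): balance=51793
step 6 (pay 9373): balance=43523
step 7 (pay 9867): balance=34583
step 8 (pay 8928): balance=26391
step 9 (pay 9407): balance=17546
step 10 (pay 9172): balance=8747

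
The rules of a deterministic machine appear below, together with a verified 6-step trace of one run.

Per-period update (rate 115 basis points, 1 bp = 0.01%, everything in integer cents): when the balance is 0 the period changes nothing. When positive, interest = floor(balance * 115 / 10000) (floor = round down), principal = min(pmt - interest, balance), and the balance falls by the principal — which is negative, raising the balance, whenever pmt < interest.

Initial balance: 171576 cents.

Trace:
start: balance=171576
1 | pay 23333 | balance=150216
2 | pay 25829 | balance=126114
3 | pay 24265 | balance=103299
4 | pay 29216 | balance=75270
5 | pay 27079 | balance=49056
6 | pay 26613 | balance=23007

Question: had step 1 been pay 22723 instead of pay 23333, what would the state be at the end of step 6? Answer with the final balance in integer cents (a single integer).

23653

(re-executing from step 1 with the substitution; state before step 1: balance=171576)
1 | pay 22723 | balance=150826
2 | pay 25829 | balance=126731
3 | pay 24265 | balance=103923
4 | pay 29216 | balance=75902
5 | pay 27079 | balance=49695
6 | pay 26613 | balance=23653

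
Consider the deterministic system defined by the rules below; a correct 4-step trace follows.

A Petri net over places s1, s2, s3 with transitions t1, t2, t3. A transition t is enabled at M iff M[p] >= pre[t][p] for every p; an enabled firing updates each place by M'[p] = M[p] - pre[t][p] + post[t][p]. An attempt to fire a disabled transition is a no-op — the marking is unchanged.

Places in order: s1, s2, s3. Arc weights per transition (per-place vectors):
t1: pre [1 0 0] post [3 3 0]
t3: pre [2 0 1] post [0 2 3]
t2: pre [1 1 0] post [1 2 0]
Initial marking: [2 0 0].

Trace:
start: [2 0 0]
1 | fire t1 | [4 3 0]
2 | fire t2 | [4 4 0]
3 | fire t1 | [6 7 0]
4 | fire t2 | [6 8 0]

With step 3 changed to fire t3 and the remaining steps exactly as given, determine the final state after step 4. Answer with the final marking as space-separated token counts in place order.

4 5 0

(re-executing from step 3 with the substitution; state before step 3: [4 4 0])
3 | fire t3 | [4 4 0]
4 | fire t2 | [4 5 0]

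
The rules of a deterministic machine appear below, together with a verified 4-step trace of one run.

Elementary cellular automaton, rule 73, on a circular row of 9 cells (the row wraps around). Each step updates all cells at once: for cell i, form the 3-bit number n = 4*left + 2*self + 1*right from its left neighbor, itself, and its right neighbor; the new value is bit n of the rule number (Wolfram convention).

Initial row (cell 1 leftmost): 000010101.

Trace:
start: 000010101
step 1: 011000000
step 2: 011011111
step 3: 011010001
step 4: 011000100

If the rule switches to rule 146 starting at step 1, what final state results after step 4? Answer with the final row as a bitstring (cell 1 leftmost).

000010001

(re-executing steps 1..4 under rule 146; state before step 1: 000010101)
step 1: 100100000
step 2: 011010001
step 3: 000001010
step 4: 000010001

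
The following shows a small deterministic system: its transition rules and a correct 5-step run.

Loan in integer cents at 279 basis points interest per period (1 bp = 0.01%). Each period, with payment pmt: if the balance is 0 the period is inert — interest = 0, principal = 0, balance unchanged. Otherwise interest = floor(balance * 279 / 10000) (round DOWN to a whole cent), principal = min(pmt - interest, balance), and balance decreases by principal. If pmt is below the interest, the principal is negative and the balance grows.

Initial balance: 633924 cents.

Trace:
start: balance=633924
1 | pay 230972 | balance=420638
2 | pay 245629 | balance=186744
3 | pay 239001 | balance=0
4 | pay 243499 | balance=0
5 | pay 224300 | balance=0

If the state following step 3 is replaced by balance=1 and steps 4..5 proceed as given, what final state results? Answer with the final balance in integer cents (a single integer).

state after step 3 := balance=1
4 | pay 243499 | balance=0
5 | pay 224300 | balance=0

0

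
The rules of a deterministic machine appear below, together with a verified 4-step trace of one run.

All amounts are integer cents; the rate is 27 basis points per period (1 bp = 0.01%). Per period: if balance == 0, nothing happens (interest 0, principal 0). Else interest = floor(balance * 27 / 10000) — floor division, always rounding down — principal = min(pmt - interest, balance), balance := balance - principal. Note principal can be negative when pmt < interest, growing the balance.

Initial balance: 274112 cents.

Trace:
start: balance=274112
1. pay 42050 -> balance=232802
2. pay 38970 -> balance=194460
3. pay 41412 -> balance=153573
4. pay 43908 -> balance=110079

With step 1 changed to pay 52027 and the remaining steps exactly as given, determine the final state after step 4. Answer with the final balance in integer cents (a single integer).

(re-executing from step 1 with the substitution; state before step 1: balance=274112)
1. pay 52027 -> balance=222825
2. pay 38970 -> balance=184456
3. pay 41412 -> balance=143542
4. pay 43908 -> balance=100021

100021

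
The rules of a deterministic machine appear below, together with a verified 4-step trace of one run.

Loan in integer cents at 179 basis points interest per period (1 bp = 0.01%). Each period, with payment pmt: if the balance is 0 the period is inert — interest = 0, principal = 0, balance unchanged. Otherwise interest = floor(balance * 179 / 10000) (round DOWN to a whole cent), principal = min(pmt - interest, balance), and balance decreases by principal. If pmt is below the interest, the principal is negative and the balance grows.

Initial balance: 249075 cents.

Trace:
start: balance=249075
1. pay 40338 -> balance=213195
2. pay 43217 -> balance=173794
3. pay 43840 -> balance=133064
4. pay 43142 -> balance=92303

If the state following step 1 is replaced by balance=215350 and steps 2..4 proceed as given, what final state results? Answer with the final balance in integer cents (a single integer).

state after step 1 := balance=215350
2. pay 43217 -> balance=175987
3. pay 43840 -> balance=135297
4. pay 43142 -> balance=94576

94576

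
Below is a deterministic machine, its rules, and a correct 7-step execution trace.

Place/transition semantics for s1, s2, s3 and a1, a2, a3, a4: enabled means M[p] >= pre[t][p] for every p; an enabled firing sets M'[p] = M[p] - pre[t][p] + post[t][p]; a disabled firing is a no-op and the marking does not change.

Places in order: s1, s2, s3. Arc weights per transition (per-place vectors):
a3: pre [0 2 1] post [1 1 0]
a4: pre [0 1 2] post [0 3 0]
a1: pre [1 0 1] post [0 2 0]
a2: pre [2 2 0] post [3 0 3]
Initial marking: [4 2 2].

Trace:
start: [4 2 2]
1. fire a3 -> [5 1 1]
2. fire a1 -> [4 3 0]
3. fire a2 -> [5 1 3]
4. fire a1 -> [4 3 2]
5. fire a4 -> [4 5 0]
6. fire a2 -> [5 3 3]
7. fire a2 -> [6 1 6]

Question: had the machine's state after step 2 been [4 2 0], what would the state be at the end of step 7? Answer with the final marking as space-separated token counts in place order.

state after step 2 := [4 2 0]
3. fire a2 -> [5 0 3]
4. fire a1 -> [4 2 2]
5. fire a4 -> [4 4 0]
6. fire a2 -> [5 2 3]
7. fire a2 -> [6 0 6]

6 0 6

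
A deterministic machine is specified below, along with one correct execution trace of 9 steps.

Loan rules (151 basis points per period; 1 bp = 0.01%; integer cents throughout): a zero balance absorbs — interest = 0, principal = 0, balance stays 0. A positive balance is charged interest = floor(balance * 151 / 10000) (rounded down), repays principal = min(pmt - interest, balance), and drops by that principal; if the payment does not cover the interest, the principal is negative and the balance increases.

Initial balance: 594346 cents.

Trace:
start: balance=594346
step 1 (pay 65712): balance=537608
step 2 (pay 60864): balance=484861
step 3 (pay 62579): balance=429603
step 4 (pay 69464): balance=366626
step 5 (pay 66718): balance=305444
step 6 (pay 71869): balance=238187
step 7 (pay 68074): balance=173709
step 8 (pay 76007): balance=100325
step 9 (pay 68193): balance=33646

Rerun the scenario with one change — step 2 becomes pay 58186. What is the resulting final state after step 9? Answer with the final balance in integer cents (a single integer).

(re-executing from step 2 with the substitution; state before step 2: balance=537608)
step 2 (pay 58186): balance=487539
step 3 (pay 62579): balance=432321
step 4 (pay 69464): balance=369385
step 5 (pay 66718): balance=308244
step 6 (pay 71869): balance=241029
step 7 (pay 68074): balance=176594
step 8 (pay 76007): balance=103253
step 9 (pay 68193): balance=36619

36619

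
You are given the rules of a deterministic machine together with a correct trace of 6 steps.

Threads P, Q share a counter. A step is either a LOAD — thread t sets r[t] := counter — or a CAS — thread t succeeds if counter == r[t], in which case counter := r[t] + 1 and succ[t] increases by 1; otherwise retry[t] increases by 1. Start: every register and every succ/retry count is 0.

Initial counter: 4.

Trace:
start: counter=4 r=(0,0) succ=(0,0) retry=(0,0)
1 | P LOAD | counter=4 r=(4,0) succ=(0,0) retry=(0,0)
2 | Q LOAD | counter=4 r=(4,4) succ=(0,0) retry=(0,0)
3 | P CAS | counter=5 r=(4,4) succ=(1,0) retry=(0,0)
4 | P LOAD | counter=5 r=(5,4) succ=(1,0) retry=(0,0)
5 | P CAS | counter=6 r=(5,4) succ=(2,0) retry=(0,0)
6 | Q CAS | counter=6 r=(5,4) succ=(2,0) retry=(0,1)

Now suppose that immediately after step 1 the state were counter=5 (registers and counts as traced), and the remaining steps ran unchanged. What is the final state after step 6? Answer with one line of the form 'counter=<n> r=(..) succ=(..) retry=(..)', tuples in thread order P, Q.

state after step 1 := counter=5 r=(4,0) succ=(0,0) retry=(0,0)
2 | Q LOAD | counter=5 r=(4,5) succ=(0,0) retry=(0,0)
3 | P CAS | counter=5 r=(4,5) succ=(0,0) retry=(1,0)
4 | P LOAD | counter=5 r=(5,5) succ=(0,0) retry=(1,0)
5 | P CAS | counter=6 r=(5,5) succ=(1,0) retry=(1,0)
6 | Q CAS | counter=6 r=(5,5) succ=(1,0) retry=(1,1)

counter=6 r=(5,5) succ=(1,0) retry=(1,1)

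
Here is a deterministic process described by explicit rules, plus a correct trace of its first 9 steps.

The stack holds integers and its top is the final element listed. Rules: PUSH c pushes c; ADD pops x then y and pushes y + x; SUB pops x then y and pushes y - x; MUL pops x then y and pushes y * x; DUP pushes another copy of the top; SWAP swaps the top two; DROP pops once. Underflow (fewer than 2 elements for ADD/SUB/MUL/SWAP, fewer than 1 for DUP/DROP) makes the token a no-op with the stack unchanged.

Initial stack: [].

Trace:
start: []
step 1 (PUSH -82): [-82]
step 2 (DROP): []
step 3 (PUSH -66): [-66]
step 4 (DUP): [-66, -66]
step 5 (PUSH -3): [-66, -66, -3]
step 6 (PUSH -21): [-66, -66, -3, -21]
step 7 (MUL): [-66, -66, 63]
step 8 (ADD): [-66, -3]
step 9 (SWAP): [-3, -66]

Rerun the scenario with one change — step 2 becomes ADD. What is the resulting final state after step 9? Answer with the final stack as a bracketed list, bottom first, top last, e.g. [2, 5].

(re-executing from step 2 with the substitution; state before step 2: [-82])
step 2 (ADD): [-82]
step 3 (PUSH -66): [-82, -66]
step 4 (DUP): [-82, -66, -66]
step 5 (PUSH -3): [-82, -66, -66, -3]
step 6 (PUSH -21): [-82, -66, -66, -3, -21]
step 7 (MUL): [-82, -66, -66, 63]
step 8 (ADD): [-82, -66, -3]
step 9 (SWAP): [-82, -3, -66]

[-82, -3, -66]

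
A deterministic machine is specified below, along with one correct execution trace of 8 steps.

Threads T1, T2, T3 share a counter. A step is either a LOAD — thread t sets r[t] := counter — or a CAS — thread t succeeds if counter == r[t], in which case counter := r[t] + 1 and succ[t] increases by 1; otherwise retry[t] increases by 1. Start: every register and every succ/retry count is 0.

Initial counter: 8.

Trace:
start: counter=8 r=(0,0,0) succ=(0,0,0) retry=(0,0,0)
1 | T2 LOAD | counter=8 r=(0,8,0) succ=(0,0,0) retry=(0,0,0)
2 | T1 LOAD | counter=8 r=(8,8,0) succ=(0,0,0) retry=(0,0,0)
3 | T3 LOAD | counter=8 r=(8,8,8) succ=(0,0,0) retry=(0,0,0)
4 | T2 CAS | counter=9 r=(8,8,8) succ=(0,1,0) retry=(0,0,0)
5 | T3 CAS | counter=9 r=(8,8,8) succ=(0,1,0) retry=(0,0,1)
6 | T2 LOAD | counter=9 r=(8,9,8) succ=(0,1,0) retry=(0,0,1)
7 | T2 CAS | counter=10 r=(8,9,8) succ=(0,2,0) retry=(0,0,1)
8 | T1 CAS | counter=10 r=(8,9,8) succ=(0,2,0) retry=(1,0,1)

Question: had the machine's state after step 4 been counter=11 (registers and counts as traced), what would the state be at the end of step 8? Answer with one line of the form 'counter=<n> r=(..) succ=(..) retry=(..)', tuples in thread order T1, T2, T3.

counter=12 r=(8,11,8) succ=(0,2,0) retry=(1,0,1)

state after step 4 := counter=11 r=(8,8,8) succ=(0,1,0) retry=(0,0,0)
5 | T3 CAS | counter=11 r=(8,8,8) succ=(0,1,0) retry=(0,0,1)
6 | T2 LOAD | counter=11 r=(8,11,8) succ=(0,1,0) retry=(0,0,1)
7 | T2 CAS | counter=12 r=(8,11,8) succ=(0,2,0) retry=(0,0,1)
8 | T1 CAS | counter=12 r=(8,11,8) succ=(0,2,0) retry=(1,0,1)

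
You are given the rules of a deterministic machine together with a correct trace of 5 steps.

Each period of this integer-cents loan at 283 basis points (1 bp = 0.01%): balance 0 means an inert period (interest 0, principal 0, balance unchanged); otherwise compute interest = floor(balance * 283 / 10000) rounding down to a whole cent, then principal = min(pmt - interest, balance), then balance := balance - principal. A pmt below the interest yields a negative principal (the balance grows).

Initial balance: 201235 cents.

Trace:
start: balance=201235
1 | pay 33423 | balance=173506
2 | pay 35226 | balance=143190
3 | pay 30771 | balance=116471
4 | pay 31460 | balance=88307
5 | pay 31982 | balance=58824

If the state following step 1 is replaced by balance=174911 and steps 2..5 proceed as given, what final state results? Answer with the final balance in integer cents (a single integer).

60394

state after step 1 := balance=174911
2 | pay 35226 | balance=144634
3 | pay 30771 | balance=117956
4 | pay 31460 | balance=89834
5 | pay 31982 | balance=60394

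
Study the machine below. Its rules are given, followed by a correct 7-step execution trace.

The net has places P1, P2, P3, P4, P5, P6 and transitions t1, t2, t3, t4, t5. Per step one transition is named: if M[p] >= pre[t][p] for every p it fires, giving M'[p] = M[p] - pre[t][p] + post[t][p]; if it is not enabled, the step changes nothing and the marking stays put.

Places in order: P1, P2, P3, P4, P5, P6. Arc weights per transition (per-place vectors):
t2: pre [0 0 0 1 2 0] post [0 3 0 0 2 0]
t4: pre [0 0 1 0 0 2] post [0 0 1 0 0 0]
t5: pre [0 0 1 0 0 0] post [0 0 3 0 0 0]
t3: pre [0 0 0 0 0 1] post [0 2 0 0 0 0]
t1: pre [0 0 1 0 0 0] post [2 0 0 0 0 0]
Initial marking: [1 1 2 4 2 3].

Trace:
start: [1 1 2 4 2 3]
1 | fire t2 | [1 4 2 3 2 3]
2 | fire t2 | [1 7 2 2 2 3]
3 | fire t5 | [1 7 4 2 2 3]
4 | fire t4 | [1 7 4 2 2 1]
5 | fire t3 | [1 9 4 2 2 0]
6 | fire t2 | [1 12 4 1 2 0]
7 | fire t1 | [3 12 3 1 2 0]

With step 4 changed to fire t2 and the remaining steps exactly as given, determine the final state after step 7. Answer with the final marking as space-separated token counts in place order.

(re-executing from step 4 with the substitution; state before step 4: [1 7 4 2 2 3])
4 | fire t2 | [1 10 4 1 2 3]
5 | fire t3 | [1 12 4 1 2 2]
6 | fire t2 | [1 15 4 0 2 2]
7 | fire t1 | [3 15 3 0 2 2]

3 15 3 0 2 2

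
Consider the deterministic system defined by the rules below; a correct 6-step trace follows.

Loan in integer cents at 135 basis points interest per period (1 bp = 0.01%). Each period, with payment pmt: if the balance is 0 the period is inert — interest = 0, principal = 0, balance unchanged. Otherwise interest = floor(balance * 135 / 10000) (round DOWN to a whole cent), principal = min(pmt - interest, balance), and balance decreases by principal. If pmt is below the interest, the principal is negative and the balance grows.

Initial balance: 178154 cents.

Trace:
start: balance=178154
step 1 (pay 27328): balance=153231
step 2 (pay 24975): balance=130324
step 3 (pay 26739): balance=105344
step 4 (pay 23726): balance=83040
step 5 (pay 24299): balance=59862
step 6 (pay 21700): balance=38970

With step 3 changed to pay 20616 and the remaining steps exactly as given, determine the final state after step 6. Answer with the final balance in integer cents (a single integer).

(re-executing from step 3 with the substitution; state before step 3: balance=130324)
step 3 (pay 20616): balance=111467
step 4 (pay 23726): balance=89245
step 5 (pay 24299): balance=66150
step 6 (pay 21700): balance=45343

45343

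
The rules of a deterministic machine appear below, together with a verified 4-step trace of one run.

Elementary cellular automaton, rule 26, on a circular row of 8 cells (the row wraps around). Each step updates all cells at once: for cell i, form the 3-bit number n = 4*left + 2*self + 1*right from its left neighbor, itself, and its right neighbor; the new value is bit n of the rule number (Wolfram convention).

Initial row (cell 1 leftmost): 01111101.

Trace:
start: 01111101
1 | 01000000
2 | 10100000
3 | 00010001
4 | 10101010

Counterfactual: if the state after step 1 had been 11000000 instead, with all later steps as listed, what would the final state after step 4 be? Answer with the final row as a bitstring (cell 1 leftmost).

state after step 1 := 11000000
2 | 10100001
3 | 00010011
4 | 10101110

10101110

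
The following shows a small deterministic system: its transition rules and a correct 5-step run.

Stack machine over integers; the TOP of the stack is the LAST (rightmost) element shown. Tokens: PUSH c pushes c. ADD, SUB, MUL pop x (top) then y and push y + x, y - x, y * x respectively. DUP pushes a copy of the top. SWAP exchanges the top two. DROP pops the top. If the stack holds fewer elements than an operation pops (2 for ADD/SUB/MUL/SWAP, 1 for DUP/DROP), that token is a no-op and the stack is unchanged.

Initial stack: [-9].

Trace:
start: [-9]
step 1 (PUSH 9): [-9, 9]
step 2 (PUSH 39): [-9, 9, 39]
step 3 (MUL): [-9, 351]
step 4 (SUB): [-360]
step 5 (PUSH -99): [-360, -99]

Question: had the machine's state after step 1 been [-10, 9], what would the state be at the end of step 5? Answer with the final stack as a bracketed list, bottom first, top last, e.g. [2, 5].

[-361, -99]

state after step 1 := [-10, 9]
step 2 (PUSH 39): [-10, 9, 39]
step 3 (MUL): [-10, 351]
step 4 (SUB): [-361]
step 5 (PUSH -99): [-361, -99]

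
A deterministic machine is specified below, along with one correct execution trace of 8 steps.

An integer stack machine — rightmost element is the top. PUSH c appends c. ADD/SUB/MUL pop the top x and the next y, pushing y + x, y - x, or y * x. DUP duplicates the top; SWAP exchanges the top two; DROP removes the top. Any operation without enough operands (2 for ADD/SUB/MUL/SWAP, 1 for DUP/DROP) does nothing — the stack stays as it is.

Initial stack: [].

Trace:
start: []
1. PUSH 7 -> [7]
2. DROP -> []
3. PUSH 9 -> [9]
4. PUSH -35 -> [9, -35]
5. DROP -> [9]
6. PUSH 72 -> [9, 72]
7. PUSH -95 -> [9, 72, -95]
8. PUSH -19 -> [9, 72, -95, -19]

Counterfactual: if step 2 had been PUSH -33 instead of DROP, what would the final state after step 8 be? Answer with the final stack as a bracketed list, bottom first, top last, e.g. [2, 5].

[7, -33, 9, 72, -95, -19]

(re-executing from step 2 with the substitution; state before step 2: [7])
2. PUSH -33 -> [7, -33]
3. PUSH 9 -> [7, -33, 9]
4. PUSH -35 -> [7, -33, 9, -35]
5. DROP -> [7, -33, 9]
6. PUSH 72 -> [7, -33, 9, 72]
7. PUSH -95 -> [7, -33, 9, 72, -95]
8. PUSH -19 -> [7, -33, 9, 72, -95, -19]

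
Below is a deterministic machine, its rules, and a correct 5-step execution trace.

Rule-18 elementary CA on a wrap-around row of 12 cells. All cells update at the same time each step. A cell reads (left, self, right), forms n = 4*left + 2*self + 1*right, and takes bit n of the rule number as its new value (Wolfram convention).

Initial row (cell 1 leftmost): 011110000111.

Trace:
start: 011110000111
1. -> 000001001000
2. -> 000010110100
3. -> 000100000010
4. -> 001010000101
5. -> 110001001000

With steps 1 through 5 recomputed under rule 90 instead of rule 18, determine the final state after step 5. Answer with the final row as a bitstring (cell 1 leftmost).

(re-executing steps 1..5 under rule 90; state before step 1: 011110000111)
1. -> 010011001101
2. -> 001111111100
3. -> 011000000110
4. -> 111100001111
5. -> 000110011000

000110011000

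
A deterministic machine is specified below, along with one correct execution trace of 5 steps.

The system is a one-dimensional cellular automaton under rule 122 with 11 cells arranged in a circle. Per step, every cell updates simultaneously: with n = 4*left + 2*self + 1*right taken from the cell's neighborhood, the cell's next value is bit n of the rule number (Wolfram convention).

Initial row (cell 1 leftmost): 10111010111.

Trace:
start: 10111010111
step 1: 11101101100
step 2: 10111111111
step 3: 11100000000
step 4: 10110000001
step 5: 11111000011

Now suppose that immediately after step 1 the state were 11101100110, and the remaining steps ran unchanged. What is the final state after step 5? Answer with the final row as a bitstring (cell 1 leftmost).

11111000011

state after step 1 := 11101100110
step 2: 10111111111
step 3: 11100000000
step 4: 10110000001
step 5: 11111000011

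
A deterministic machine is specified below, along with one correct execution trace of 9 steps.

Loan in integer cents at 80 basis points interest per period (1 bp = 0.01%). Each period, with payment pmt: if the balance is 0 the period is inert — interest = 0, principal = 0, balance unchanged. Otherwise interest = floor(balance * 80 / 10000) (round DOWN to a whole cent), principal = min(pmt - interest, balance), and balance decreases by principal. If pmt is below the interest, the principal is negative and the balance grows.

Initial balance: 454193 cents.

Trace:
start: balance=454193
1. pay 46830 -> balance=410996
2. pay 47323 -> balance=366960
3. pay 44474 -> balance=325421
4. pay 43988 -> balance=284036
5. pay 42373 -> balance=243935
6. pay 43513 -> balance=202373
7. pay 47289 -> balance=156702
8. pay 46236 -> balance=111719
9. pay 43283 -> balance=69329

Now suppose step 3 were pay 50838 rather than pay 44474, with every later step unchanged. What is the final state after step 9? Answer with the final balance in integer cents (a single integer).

62653

(re-executing from step 3 with the substitution; state before step 3: balance=366960)
3. pay 50838 -> balance=319057
4. pay 43988 -> balance=277621
5. pay 42373 -> balance=237468
6. pay 43513 -> balance=195854
7. pay 47289 -> balance=150131
8. pay 46236 -> balance=105096
9. pay 43283 -> balance=62653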